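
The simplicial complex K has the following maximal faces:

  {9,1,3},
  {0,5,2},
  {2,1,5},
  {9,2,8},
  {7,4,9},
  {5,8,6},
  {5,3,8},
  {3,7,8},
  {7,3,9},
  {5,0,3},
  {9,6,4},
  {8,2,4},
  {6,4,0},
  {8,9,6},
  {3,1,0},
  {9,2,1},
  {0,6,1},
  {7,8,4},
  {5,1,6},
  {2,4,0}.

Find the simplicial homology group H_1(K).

Fix the vertex order 0 < 1 < 2 < 3 < 4 < 5 < 6 < 7 < 8 < 9 and write every simplex with vertices in increasing order. Then dim K = 2 and the simplices of K are:

  0-simplices (10): [0], [1], [2], [3], [4], [5], [6], [7], [8], [9]
  1-simplices (30): (30 of them)
  2-simplices (20): (20 of them)

giving chain groups C_0 ≅ Z^10, C_1 ≅ Z^30, C_2 ≅ Z^20.

Boundary ∂_1: C_1 → C_0 maps an edge to its endpoints' difference, ∂[p,q] = q − p. For instance
  ∂[3,5] = [5] − [3].
This gives a 10×30 integer matrix of rank 9; reducing to Smith normal form yields diagonal entries (1,1,1,1,1,1,1,1,1).

The boundary map ∂_2: C_2 → C_1 acts by ∂[p,q,r] = [q,r] − [p,r] + [p,q]. For instance
  ∂[5,6,8] = [6,8] − [5,8] + [5,6],
  ∂[3,5,8] = [5,8] − [3,8] + [3,5].
The resulting 30×20 matrix has rank 20, and its Smith normal form has invariant factors (1,1,1,1,1,1,1,1,1,1,1,1,1,1,1,1,1,1,1,2).

Computing H_k = (kernel of ∂_k) / (image of ∂_{k+1}):

  H_1: rank ker ∂_1 − rank ∂_2 = (30 − 9) − 20 = 1, and ∂_2 has invariant factor 2 > 1, so H_1 = Z × Z/2.

H_1 = Z × Z/2.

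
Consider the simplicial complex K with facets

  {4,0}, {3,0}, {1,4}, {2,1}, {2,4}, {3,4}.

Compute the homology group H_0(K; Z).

Order the vertices as 0 < 1 < 2 < 3 < 4. Listing each simplex with vertices in this order, K has dimension 1 with simplices:

  0-simplices (5): [0], [1], [2], [3], [4]
  1-simplices (6): [0,3], [0,4], [1,2], [1,4], [2,4], [3,4]

giving chain groups C_0 ≅ Z^5, C_1 ≅ Z^6.

The boundary map ∂_1: C_1 → C_0 is given by ∂[p,q] = [q] − [p]. For instance
  ∂[0,3] = [3] − [0].
The 5×6 boundary matrix has rank 4 and Smith normal form diag(1,1,1,1).

Now H_k = ker ∂_k / im ∂_{k+1}, so:

  H_0: rank C_0 − rank ∂_1 = 5 − 4 = 1, and the invariant factors of ∂_1 are all 1, so H_0 ≅ Z.

H_0 = Z.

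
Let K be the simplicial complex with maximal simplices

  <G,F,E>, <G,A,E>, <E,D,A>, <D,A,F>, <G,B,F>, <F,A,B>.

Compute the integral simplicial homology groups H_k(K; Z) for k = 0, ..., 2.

H_0 = Z,  H_1 = Z,  H_2 = 0.

We work with the vertex ordering A < B < D < E < F < G. The simplices of K, each written with vertices in increasing order, are:

  0-simplices (6): A, B, D, E, F, G
  1-simplices (12): AB, AD, AE, AF, AG, BF, BG, DE, DF, EF, EG, FG
  2-simplices (6): ABF, ADE, ADF, AEG, BFG, EFG

Hence C_0 ≅ Z^6, C_1 ≅ Z^12, C_2 ≅ Z^6.

∂_1: C_1 → C_0 maps an edge to its endpoints' difference, ∂[p,q] = q − p.
As a 6×12 matrix over Z this has rank 5, with invariant factors (1,1,1,1,1).

Boundary ∂_2: C_2 → C_1 acts by ∂[p,q,r] = [q,r] − [p,r] + [p,q]. For instance
  ∂EFG = FG − EG + EF,
  ∂ABF = BF − AF + AB.
As a 12×6 matrix over Z this has rank 6, with invariant factors (1,1,1,1,1,1).

Reading off H_k = ker ∂_k / im ∂_{k+1}:

  H_0: rank C_0 − rank ∂_1 = 6 − 5 = 1, and the invariant factors of ∂_1 are all 1, so H_0 ≅ Z.
  H_1: rank ker ∂_1 − rank ∂_2 = (12 − 5) − 6 = 1, and the invariant factors of ∂_2 are all 1, so H_1 ≅ Z.
  H_2: rank ker ∂_2 − rank ∂_3 = (6 − 6) − 0 = 0, and there is no ∂_3, so H_2 ≅ 0.

As a check, the Euler characteristic is 6 − 12 + 6 = 0, which agrees with 1 − 1 + 0 = 0.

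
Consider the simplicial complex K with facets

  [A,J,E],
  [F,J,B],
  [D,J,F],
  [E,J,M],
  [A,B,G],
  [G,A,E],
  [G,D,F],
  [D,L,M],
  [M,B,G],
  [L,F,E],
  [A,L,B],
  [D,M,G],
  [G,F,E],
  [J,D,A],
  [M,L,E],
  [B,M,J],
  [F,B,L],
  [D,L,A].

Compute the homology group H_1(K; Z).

H_1 = Z^2.

Order the vertices as A < B < D < E < F < G < J < L < M. Listing each simplex with vertices in this order, K has dimension 2 with simplices:

  0-simplices (9): A, B, D, E, F, G, J, L, M
  1-simplices (27): AB, AD, AE, AG, AJ, AL, BF, BG, BJ, BL, BM, DF, DG, DJ, DL, DM, EF, EG, EJ, EL, EM, FG, FJ, FL, GM, JM, LM
  2-simplices (18): ABG, ABL, ADJ, ADL, AEG, AEJ, BFJ, BFL, BGM, BJM, DFG, DFJ, DGM, DLM, EFG, EFL, EJM, ELM

Hence C_0 ≅ Z^9, C_1 ≅ Z^27, C_2 ≅ Z^18.

∂_1: C_1 → C_0 maps an edge to its endpoints' difference, ∂[p,q] = q − p. For instance
  ∂DG = G − D.
This gives a 9×27 integer matrix of rank 8; reducing to Smith normal form yields diagonal entries (1,1,1,1,1,1,1,1).

∂_2: C_2 → C_1 maps a triangle to the signed sum of its edges. For instance
  ∂BFL = FL − BL + BF,
  ∂ADJ = DJ − AJ + AD.
The resulting 27×18 matrix has rank 17, and its Smith normal form has invariant factors (1,1,1,1,1,1,1,1,1,1,1,1,1,1,1,1,1).

Computing H_k = (kernel of ∂_k) / (image of ∂_{k+1}):

  H_1: rank ker ∂_1 − rank ∂_2 = (27 − 8) − 17 = 2, and the invariant factors of ∂_2 are all 1, so H_1 ≅ Z^2.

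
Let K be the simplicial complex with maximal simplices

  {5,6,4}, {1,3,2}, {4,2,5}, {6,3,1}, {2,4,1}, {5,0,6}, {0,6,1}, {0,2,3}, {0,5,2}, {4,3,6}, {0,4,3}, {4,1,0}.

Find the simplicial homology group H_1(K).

We work with the vertex ordering 0 < 1 < 2 < 3 < 4 < 5 < 6. The simplices of K, each written with vertices in increasing order, are:

  0-simplices (7): [0], [1], [2], [3], [4], [5], [6]
  1-simplices (18): [0,1], [0,2], [0,3], [0,4], [0,5], [0,6], [1,2], [1,3], [1,4], [1,6], [2,3], [2,4], [2,5], [3,4], [3,6], [4,5], [4,6], [5,6]
  2-simplices (12): [0,1,4], [0,1,6], [0,2,3], [0,2,5], [0,3,4], [0,5,6], [1,2,3], [1,2,4], [1,3,6], [2,4,5], [3,4,6], [4,5,6]

so the chain groups are C_0 ≅ Z^7, C_1 ≅ Z^18, C_2 ≅ Z^12.

Boundary ∂_1: C_1 → C_0 maps an edge to its endpoints' difference, ∂[p,q] = q − p. For instance
  ∂[1,3] = [3] − [1].
The 7×18 boundary matrix has rank 6 and Smith normal form diag(1,1,1,1,1,1).

The boundary map ∂_2: C_2 → C_1 acts by ∂[p,q,r] = [q,r] − [p,r] + [p,q]. For instance
  ∂[1,2,4] = [2,4] − [1,4] + [1,2],
  ∂[2,4,5] = [4,5] − [2,5] + [2,4].
The resulting 18×12 matrix has rank 12, and its Smith normal form has invariant factors (1,1,1,1,1,1,1,1,1,1,1,2).

Now H_k = ker ∂_k / im ∂_{k+1}, so:

  H_1: rank ker ∂_1 − rank ∂_2 = (18 − 6) − 12 = 0, and ∂_2 has invariant factor 2 > 1, so H_1 ≅ Z/2.

(K is a triangulation of the real projective plane RP^2.)

H_1 = Z/2.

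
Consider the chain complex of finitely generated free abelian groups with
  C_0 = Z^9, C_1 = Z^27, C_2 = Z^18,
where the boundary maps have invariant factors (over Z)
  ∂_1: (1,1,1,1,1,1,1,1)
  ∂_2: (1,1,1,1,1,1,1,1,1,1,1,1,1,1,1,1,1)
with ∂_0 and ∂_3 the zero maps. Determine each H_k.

H_0: b_0 = 9 − 0 − 8 = 1; torsion from ∂_1 factors > 1: none. So H_0 = Z.
H_1: b_1 = 27 − 8 − 17 = 2; torsion from ∂_2 factors > 1: none. So H_1 = Z^2.
H_2: b_2 = 18 − 17 − 0 = 1; torsion from ∂_3 factors > 1: none. So H_2 = Z.

H_0 = Z,  H_1 = Z^2,  H_2 = Z.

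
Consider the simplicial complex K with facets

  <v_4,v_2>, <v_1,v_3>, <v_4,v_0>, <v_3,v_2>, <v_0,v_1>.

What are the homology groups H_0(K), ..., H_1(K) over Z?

H_0 ≅ Z,  H_1 ≅ Z.

Take the total order v_0 < v_1 < v_2 < v_3 < v_4 on the vertex set. Then K (dimension 1) consists of the simplices:

  0-simplices (5): [v_0], [v_1], [v_2], [v_3], [v_4]
  1-simplices (5): [v_0,v_1], [v_0,v_4], [v_1,v_3], [v_2,v_3], [v_2,v_4]

giving chain groups C_0 ≅ Z^5, C_1 ≅ Z^5.

Boundary ∂_1: C_1 → C_0 maps an edge to its endpoints' difference, ∂[p,q] = q − p. For instance
  ∂[v_1,v_3] = [v_3] − [v_1].
The 5×5 boundary matrix has rank 4 and Smith normal form diag(1,1,1,1).

Now H_k = ker ∂_k / im ∂_{k+1}, so:

  H_0: rank C_0 − rank ∂_1 = 5 − 4 = 1, and the invariant factors of ∂_1 are all 1, so H_0 = Z.
  H_1: rank ker ∂_1 − rank ∂_2 = (5 − 4) − 0 = 1, and there is no ∂_2, so H_1 = Z.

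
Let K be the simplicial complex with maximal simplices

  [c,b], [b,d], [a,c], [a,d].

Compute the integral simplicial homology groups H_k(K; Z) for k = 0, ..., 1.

H_0 = Z,  H_1 = Z.

Fix the vertex order a < b < c < d and write every simplex with vertices in increasing order. Then dim K = 1 and the simplices of K are:

  0-simplices (4): a, b, c, d
  1-simplices (4): ac, ad, bc, bd

Hence C_0 ≅ Z^4, C_1 ≅ Z^4.

Boundary ∂_1: C_1 → C_0 maps an edge to its endpoints' difference, ∂[p,q] = q − p. For instance
  ∂bc = c − b.
The 4×4 boundary matrix has rank 3 and Smith normal form diag(1,1,1).

Now H_k = ker ∂_k / im ∂_{k+1}, so:

  H_0: rank C_0 − rank ∂_1 = 4 − 3 = 1, and the invariant factors of ∂_1 are all 1, so H_0 ≅ Z.
  H_1: rank ker ∂_1 − rank ∂_2 = (4 − 3) − 0 = 1, and there is no ∂_2, so H_1 ≅ Z.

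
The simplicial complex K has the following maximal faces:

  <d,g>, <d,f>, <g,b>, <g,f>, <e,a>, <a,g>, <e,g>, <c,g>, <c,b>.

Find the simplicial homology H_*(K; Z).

Fix the vertex order a < b < c < d < e < f < g and write every simplex with vertices in increasing order. Then dim K = 1 and the simplices of K are:

  0-simplices (7): a, b, c, d, e, f, g
  1-simplices (9): ae, ag, bc, bg, cg, df, dg, eg, fg

so the chain groups are C_0 ≅ Z^7, C_1 ≅ Z^9.

∂_1: C_1 → C_0 is given by ∂[p,q] = [q] − [p]. For instance
  ∂bg = g − b.
As a 7×9 matrix over Z this has rank 6, with invariant factors (1,1,1,1,1,1).

Reading off H_k = ker ∂_k / im ∂_{k+1}:

  H_0: rank C_0 − rank ∂_1 = 7 − 6 = 1, and the invariant factors of ∂_1 are all 1, so H_0 = Z.
  H_1: rank ker ∂_1 − rank ∂_2 = (9 − 6) − 0 = 3, and there is no ∂_2, so H_1 = Z^3.

As a check, the Euler characteristic is 7 − 9 = -2, which agrees with 1 − 3 = -2.

H_0 = Z,  H_1 = Z^3.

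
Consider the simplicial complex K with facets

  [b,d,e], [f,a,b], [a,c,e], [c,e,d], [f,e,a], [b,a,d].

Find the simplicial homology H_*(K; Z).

H_0 = Z,  H_1 = Z,  H_2 = 0.

Fix the vertex order a < b < c < d < e < f and write every simplex with vertices in increasing order. Then dim K = 2 and the simplices of K are:

  0-simplices (6): a, b, c, d, e, f
  1-simplices (12): ab, ac, ad, ae, af, bd, be, bf, cd, ce, de, ef
  2-simplices (6): abd, abf, ace, aef, bde, cde

so the chain groups are C_0 ≅ Z^6, C_1 ≅ Z^12, C_2 ≅ Z^6.

Boundary ∂_1: C_1 → C_0 sends each edge [p,q] (with p < q) to q − p. For instance
  ∂be = e − b.
This gives a 6×12 integer matrix of rank 5; reducing to Smith normal form yields diagonal entries (1,1,1,1,1).

∂_2: C_2 → C_1 sends each 2-simplex [p,q,r] to [q,r] − [p,r] + [p,q]. For instance
  ∂ace = ce − ae + ac,
  ∂bde = de − be + bd.
The 12×6 boundary matrix has rank 6 and Smith normal form diag(1,1,1,1,1,1).

Computing H_k = (kernel of ∂_k) / (image of ∂_{k+1}):

  H_0: rank C_0 − rank ∂_1 = 6 − 5 = 1, and the invariant factors of ∂_1 are all 1, so H_0 = Z.
  H_1: rank ker ∂_1 − rank ∂_2 = (12 − 5) − 6 = 1, and the invariant factors of ∂_2 are all 1, so H_1 = Z.
  H_2: rank ker ∂_2 − rank ∂_3 = (6 − 6) − 0 = 0, and there is no ∂_3, so H_2 = 0.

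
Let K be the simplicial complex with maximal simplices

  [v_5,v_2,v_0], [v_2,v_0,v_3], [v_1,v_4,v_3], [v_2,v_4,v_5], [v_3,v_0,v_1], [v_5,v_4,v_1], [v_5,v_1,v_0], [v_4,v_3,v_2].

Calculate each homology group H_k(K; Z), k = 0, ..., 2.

Fix the vertex order v_0 < v_1 < v_2 < v_3 < v_4 < v_5 and write every simplex with vertices in increasing order. Then dim K = 2 and the simplices of K are:

  0-simplices (6): [v_0], [v_1], [v_2], [v_3], [v_4], [v_5]
  1-simplices (12): [v_0,v_1], [v_0,v_2], [v_0,v_3], [v_0,v_5], [v_1,v_3], [v_1,v_4], [v_1,v_5], [v_2,v_3], [v_2,v_4], [v_2,v_5], [v_3,v_4], [v_4,v_5]
  2-simplices (8): [v_0,v_1,v_3], [v_0,v_1,v_5], [v_0,v_2,v_3], [v_0,v_2,v_5], [v_1,v_3,v_4], [v_1,v_4,v_5], [v_2,v_3,v_4], [v_2,v_4,v_5]

giving chain groups C_0 ≅ Z^6, C_1 ≅ Z^12, C_2 ≅ Z^8.

∂_1: C_1 → C_0 sends each edge [p,q] (with p < q) to q − p.
This gives a 6×12 integer matrix of rank 5; reducing to Smith normal form yields diagonal entries (1,1,1,1,1).

Boundary ∂_2: C_2 → C_1 acts by ∂[p,q,r] = [q,r] − [p,r] + [p,q]. For instance
  ∂[v_2,v_3,v_4] = [v_3,v_4] − [v_2,v_4] + [v_2,v_3],
  ∂[v_0,v_1,v_5] = [v_1,v_5] − [v_0,v_5] + [v_0,v_1].
The 12×8 boundary matrix has rank 7 and Smith normal form diag(1,1,1,1,1,1,1).

Reading off H_k = ker ∂_k / im ∂_{k+1}:

  H_0: rank C_0 − rank ∂_1 = 6 − 5 = 1, and the invariant factors of ∂_1 are all 1, so H_0 = Z.
  H_1: rank ker ∂_1 − rank ∂_2 = (12 − 5) − 7 = 0, and the invariant factors of ∂_2 are all 1, so H_1 = 0.
  H_2: rank ker ∂_2 − rank ∂_3 = (8 − 7) − 0 = 1, and there is no ∂_3, so H_2 = Z.

As a check, the Euler characteristic is 6 − 12 + 8 = 2, which agrees with 1 − 0 + 1 = 2.

H_0 = Z,  H_1 = 0,  H_2 = Z.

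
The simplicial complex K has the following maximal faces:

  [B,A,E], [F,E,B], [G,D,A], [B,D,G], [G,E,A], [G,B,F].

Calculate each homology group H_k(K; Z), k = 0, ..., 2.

Order the vertices as A < B < D < E < F < G. Listing each simplex with vertices in this order, K has dimension 2 with simplices:

  0-simplices (6): A, B, D, E, F, G
  1-simplices (12): AB, AD, AE, AG, BD, BE, BF, BG, DG, EF, EG, FG
  2-simplices (6): ABE, ADG, AEG, BDG, BEF, BFG

so the chain groups are C_0 ≅ Z^6, C_1 ≅ Z^12, C_2 ≅ Z^6.

Boundary ∂_1: C_1 → C_0 maps an edge to its endpoints' difference, ∂[p,q] = q − p. For instance
  ∂EF = F − E.
The 6×12 boundary matrix has rank 5 and Smith normal form diag(1,1,1,1,1).

∂_2: C_2 → C_1 maps a triangle to the signed sum of its edges. For instance
  ∂BEF = EF − BF + BE,
  ∂ABE = BE − AE + AB.
The resulting 12×6 matrix has rank 6, and its Smith normal form has invariant factors (1,1,1,1,1,1).

Reading off H_k = ker ∂_k / im ∂_{k+1}:

  H_0: rank C_0 − rank ∂_1 = 6 − 5 = 1, and the invariant factors of ∂_1 are all 1, so H_0 ≅ Z.
  H_1: rank ker ∂_1 − rank ∂_2 = (12 − 5) − 6 = 1, and the invariant factors of ∂_2 are all 1, so H_1 ≅ Z.
  H_2: rank ker ∂_2 − rank ∂_3 = (6 − 6) − 0 = 0, and there is no ∂_3, so H_2 ≅ 0.

As a check, the Euler characteristic is 6 − 12 + 6 = 0, which agrees with 1 − 1 + 0 = 0.

H_0 ≅ Z,  H_1 ≅ Z,  H_2 = 0.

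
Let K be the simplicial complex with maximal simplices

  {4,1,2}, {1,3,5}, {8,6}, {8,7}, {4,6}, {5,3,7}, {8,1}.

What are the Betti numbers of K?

b_0 = 1, b_1 = 2, b_2 = 0.

K has 8 vertices, 12 edges, 3 triangles.
rank ∂_0 = 0, rank ∂_1 = 7 ⇒ b_0 = 8 − 0 − 7 = 1; all invariant factors of ∂_1 are 1 so no torsion. So H_0 = Z.
rank ∂_1 = 7, rank ∂_2 = 3 ⇒ b_1 = 12 − 7 − 3 = 2; all invariant factors of ∂_2 are 1 so no torsion. So H_1 = Z^2.
rank ∂_2 = 3, rank ∂_3 = 0 ⇒ b_2 = 3 − 3 − 0 = 0. So H_2 = 0.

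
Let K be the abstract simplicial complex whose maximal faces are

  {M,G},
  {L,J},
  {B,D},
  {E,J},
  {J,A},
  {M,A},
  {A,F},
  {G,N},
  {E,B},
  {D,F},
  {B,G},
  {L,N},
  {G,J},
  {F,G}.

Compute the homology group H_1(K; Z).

H_1 ≅ Z^5.

K has 10 vertices, 14 edges.
rank ∂_1 = 9, rank ∂_2 = 0 ⇒ b_1 = 14 − 9 − 0 = 5. So H_1 ≅ Z^5.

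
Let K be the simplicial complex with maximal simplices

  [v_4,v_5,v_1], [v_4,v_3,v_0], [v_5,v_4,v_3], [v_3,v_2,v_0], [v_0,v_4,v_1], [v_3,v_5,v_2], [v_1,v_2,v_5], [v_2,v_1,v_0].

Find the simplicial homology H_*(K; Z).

We work with the vertex ordering v_0 < v_1 < v_2 < v_3 < v_4 < v_5. The simplices of K, each written with vertices in increasing order, are:

  0-simplices (6): [v_0], [v_1], [v_2], [v_3], [v_4], [v_5]
  1-simplices (12): [v_0,v_1], [v_0,v_2], [v_0,v_3], [v_0,v_4], [v_1,v_2], [v_1,v_4], [v_1,v_5], [v_2,v_3], [v_2,v_5], [v_3,v_4], [v_3,v_5], [v_4,v_5]
  2-simplices (8): [v_0,v_1,v_2], [v_0,v_1,v_4], [v_0,v_2,v_3], [v_0,v_3,v_4], [v_1,v_2,v_5], [v_1,v_4,v_5], [v_2,v_3,v_5], [v_3,v_4,v_5]

so the chain groups are C_0 ≅ Z^6, C_1 ≅ Z^12, C_2 ≅ Z^8.

Boundary ∂_1: C_1 → C_0 is given by ∂[p,q] = [q] − [p].
As a 6×12 matrix over Z this has rank 5, with invariant factors (1,1,1,1,1).

Boundary ∂_2: C_2 → C_1 sends each 2-simplex [p,q,r] to [q,r] − [p,r] + [p,q]. For instance
  ∂[v_0,v_1,v_4] = [v_1,v_4] − [v_0,v_4] + [v_0,v_1],
  ∂[v_1,v_4,v_5] = [v_4,v_5] − [v_1,v_5] + [v_1,v_4].
As a 12×8 matrix over Z this has rank 7, with invariant factors (1,1,1,1,1,1,1).

Computing H_k = (kernel of ∂_k) / (image of ∂_{k+1}):

  H_0: rank C_0 − rank ∂_1 = 6 − 5 = 1, and the invariant factors of ∂_1 are all 1, so H_0 = Z.
  H_1: rank ker ∂_1 − rank ∂_2 = (12 − 5) − 7 = 0, and the invariant factors of ∂_2 are all 1, so H_1 = 0.
  H_2: rank ker ∂_2 − rank ∂_3 = (8 − 7) − 0 = 1, and there is no ∂_3, so H_2 = Z.

As a check, the Euler characteristic is 6 − 12 + 8 = 2, which agrees with 1 − 0 + 1 = 2.

H_0 ≅ Z,  H_1 = 0,  H_2 ≅ Z.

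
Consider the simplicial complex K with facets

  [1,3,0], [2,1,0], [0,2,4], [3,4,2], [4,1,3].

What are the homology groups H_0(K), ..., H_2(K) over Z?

Order the vertices as 0 < 1 < 2 < 3 < 4. Listing each simplex with vertices in this order, K has dimension 2 with simplices:

  0-simplices (5): [0], [1], [2], [3], [4]
  1-simplices (10): [0,1], [0,2], [0,3], [0,4], [1,2], [1,3], [1,4], [2,3], [2,4], [3,4]
  2-simplices (5): [0,1,2], [0,1,3], [0,2,4], [1,3,4], [2,3,4]

giving chain groups C_0 ≅ Z^5, C_1 ≅ Z^10, C_2 ≅ Z^5.

Boundary ∂_1: C_1 → C_0 sends each edge [p,q] (with p < q) to q − p. For instance
  ∂[2,4] = [4] − [2].
The 5×10 boundary matrix has rank 4 and Smith normal form diag(1,1,1,1).

Boundary ∂_2: C_2 → C_1 acts by ∂[p,q,r] = [q,r] − [p,r] + [p,q]. For instance
  ∂[0,1,2] = [1,2] − [0,2] + [0,1],
  ∂[0,1,3] = [1,3] − [0,3] + [0,1].
As a 10×5 matrix over Z this has rank 5, with invariant factors (1,1,1,1,1).

Computing H_k = (kernel of ∂_k) / (image of ∂_{k+1}):

  H_0: rank C_0 − rank ∂_1 = 5 − 4 = 1, and the invariant factors of ∂_1 are all 1, so H_0 = Z.
  H_1: rank ker ∂_1 − rank ∂_2 = (10 − 4) − 5 = 1, and the invariant factors of ∂_2 are all 1, so H_1 = Z.
  H_2: rank ker ∂_2 − rank ∂_3 = (5 − 5) − 0 = 0, and there is no ∂_3, so H_2 = 0.

As a check, the Euler characteristic is 5 − 10 + 5 = 0, which agrees with 1 − 1 + 0 = 0.
(K is a triangulation of the Möbius band.)

H_0 = Z,  H_1 = Z,  H_2 = 0.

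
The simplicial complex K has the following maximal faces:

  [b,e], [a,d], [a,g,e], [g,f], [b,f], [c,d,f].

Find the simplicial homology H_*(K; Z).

Fix the vertex order a < b < c < d < e < f < g and write every simplex with vertices in increasing order. Then dim K = 2 and the simplices of K are:

  0-simplices (7): a, b, c, d, e, f, g
  1-simplices (10): ad, ae, ag, be, bf, cd, cf, df, eg, fg
  2-simplices (2): aeg, cdf

Hence C_0 ≅ Z^7, C_1 ≅ Z^10, C_2 ≅ Z^2.

Boundary ∂_1: C_1 → C_0 sends each edge [p,q] (with p < q) to q − p. For instance
  ∂bf = f − b.
The 7×10 boundary matrix has rank 6 and Smith normal form diag(1,1,1,1,1,1).

Boundary ∂_2: C_2 → C_1 sends each 2-simplex [p,q,r] to [q,r] − [p,r] + [p,q]. For instance
  ∂cdf = df − cf + cd,
  ∂aeg = eg − ag + ae.
The resulting 10×2 matrix has rank 2, and its Smith normal form has invariant factors (1,1).

From H_k ≅ ker(∂_k) / im(∂_{k+1}) we obtain:

  H_0: rank C_0 − rank ∂_1 = 7 − 6 = 1, and the invariant factors of ∂_1 are all 1, so H_0 = Z.
  H_1: rank ker ∂_1 − rank ∂_2 = (10 − 6) − 2 = 2, and the invariant factors of ∂_2 are all 1, so H_1 = Z^2.
  H_2: rank ker ∂_2 − rank ∂_3 = (2 − 2) − 0 = 0, and there is no ∂_3, so H_2 = 0.

H_0 = Z,  H_1 = Z^2,  H_2 = 0.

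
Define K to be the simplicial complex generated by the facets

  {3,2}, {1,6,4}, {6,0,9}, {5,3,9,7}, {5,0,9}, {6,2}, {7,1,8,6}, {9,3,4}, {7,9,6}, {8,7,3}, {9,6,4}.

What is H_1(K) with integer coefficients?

We work with the vertex ordering 0 < 1 < 2 < 3 < 4 < 5 < 6 < 7 < 8 < 9. The simplices of K, each written with vertices in increasing order, are:

  0-simplices (10): [0], [1], [2], [3], [4], [5], [6], [7], [8], [9]
  1-simplices (23): [0,5], [0,6], [0,9], [1,4], [1,6], [1,7], [1,8], [2,3], [2,6], [3,4], [3,5], [3,7], [3,8], [3,9], [4,6], [4,9], [5,7], [5,9], [6,7], [6,8], [6,9], [7,8], [7,9]
  2-simplices (15): [0,5,9], [0,6,9], [1,4,6], [1,6,7], [1,6,8], [1,7,8], [3,4,9], [3,5,7], [3,5,9], [3,7,8], [3,7,9], [4,6,9], [5,7,9], [6,7,8], [6,7,9]
  3-simplices (2): [1,6,7,8], [3,5,7,9]

so the chain groups are C_0 ≅ Z^10, C_1 ≅ Z^23, C_2 ≅ Z^15, C_3 ≅ Z^2.

The boundary map ∂_1: C_1 → C_0 is given by ∂[p,q] = [q] − [p]. For instance
  ∂[3,7] = [7] − [3].
The resulting 10×23 matrix has rank 9, and its Smith normal form has invariant factors (1,1,1,1,1,1,1,1,1).

The boundary map ∂_2: C_2 → C_1 maps a triangle to the signed sum of its edges. For instance
  ∂[3,7,9] = [7,9] − [3,9] + [3,7],
  ∂[0,5,9] = [5,9] − [0,9] + [0,5].
The resulting 23×15 matrix has rank 13, and its Smith normal form has invariant factors (1,1,1,1,1,1,1,1,1,1,1,1,1).

The boundary map ∂_3: C_3 → C_2 sends each 3-simplex σ to the alternating sum Σ_i (−1)^i (σ with its i-th vertex removed). For instance
  ∂[3,5,7,9] = [5,7,9] − [3,7,9] + [3,5,9] − [3,5,7],
  ∂[1,6,7,8] = [6,7,8] − [1,7,8] + [1,6,8] − [1,6,7].
The resulting 15×2 matrix has rank 2, and its Smith normal form has invariant factors (1,1).

Reading off H_k = ker ∂_k / im ∂_{k+1}:

  H_1: rank ker ∂_1 − rank ∂_2 = (23 − 9) − 13 = 1, and the invariant factors of ∂_2 are all 1, so H_1 = Z.

H_1 ≅ Z.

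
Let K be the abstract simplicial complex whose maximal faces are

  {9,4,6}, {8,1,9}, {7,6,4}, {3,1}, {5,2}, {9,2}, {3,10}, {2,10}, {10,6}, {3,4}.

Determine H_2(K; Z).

K has 10 vertices, 15 edges, 3 triangles.
rank ∂_2 = 3, rank ∂_3 = 0 ⇒ b_2 = 3 − 3 − 0 = 0. So H_2 = 0.

H_2 ≅ 0.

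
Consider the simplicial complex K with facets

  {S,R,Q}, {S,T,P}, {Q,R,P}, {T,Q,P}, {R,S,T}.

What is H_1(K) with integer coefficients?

Take the total order P < Q < R < S < T on the vertex set. Then K (dimension 2) consists of the simplices:

  0-simplices (5): P, Q, R, S, T
  1-simplices (10): PQ, PR, PS, PT, QR, QS, QT, RS, RT, ST
  2-simplices (5): PQR, PQT, PST, QRS, RST

so the chain groups are C_0 ≅ Z^5, C_1 ≅ Z^10, C_2 ≅ Z^5.

Boundary ∂_1: C_1 → C_0 maps an edge to its endpoints' difference, ∂[p,q] = q − p. For instance
  ∂PR = R − P.
This gives a 5×10 integer matrix of rank 4; reducing to Smith normal form yields diagonal entries (1,1,1,1).

∂_2: C_2 → C_1 sends each 2-simplex [p,q,r] to [q,r] − [p,r] + [p,q]. For instance
  ∂RST = ST − RT + RS,
  ∂QRS = RS − QS + QR.
The 10×5 boundary matrix has rank 5 and Smith normal form diag(1,1,1,1,1).

Now H_k = ker ∂_k / im ∂_{k+1}, so:

  H_1: rank ker ∂_1 − rank ∂_2 = (10 − 4) − 5 = 1, and the invariant factors of ∂_2 are all 1, so H_1 = Z.

H_1 = Z.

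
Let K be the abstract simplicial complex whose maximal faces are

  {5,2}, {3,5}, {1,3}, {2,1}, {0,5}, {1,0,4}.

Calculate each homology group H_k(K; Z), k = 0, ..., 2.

Fix the vertex order 0 < 1 < 2 < 3 < 4 < 5 and write every simplex with vertices in increasing order. Then dim K = 2 and the simplices of K are:

  0-simplices (6): [0], [1], [2], [3], [4], [5]
  1-simplices (8): [0,1], [0,4], [0,5], [1,2], [1,3], [1,4], [2,5], [3,5]
  2-simplices (1): [0,1,4]

so the chain groups are C_0 ≅ Z^6, C_1 ≅ Z^8, C_2 ≅ Z^1.

∂_1: C_1 → C_0 is given by ∂[p,q] = [q] − [p]. For instance
  ∂[0,1] = [1] − [0].
As a 6×8 matrix over Z this has rank 5, with invariant factors (1,1,1,1,1).

Boundary ∂_2: C_2 → C_1 acts by ∂[p,q,r] = [q,r] − [p,r] + [p,q]. For instance
  ∂[0,1,4] = [1,4] − [0,4] + [0,1].
As a 8×1 matrix over Z this has rank 1, with invariant factors (1).

Now H_k = ker ∂_k / im ∂_{k+1}, so:

  H_0: rank C_0 − rank ∂_1 = 6 − 5 = 1, and the invariant factors of ∂_1 are all 1, so H_0 = Z.
  H_1: rank ker ∂_1 − rank ∂_2 = (8 − 5) − 1 = 2, and the invariant factors of ∂_2 are all 1, so H_1 = Z^2.
  H_2: rank ker ∂_2 − rank ∂_3 = (1 − 1) − 0 = 0, and there is no ∂_3, so H_2 = 0.

As a check, the Euler characteristic is 6 − 8 + 1 = -1, which agrees with 1 − 2 + 0 = -1.

H_0 ≅ Z,  H_1 ≅ Z^2,  H_2 = 0.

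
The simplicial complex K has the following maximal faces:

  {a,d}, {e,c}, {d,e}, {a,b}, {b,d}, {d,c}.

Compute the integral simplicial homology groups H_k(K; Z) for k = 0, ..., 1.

Fix the vertex order a < b < c < d < e and write every simplex with vertices in increasing order. Then dim K = 1 and the simplices of K are:

  0-simplices (5): a, b, c, d, e
  1-simplices (6): ab, ad, bd, cd, ce, de

giving chain groups C_0 ≅ Z^5, C_1 ≅ Z^6.

Boundary ∂_1: C_1 → C_0 is given by ∂[p,q] = [q] − [p]. For instance
  ∂ab = b − a.
This gives a 5×6 integer matrix of rank 4; reducing to Smith normal form yields diagonal entries (1,1,1,1).

Reading off H_k = ker ∂_k / im ∂_{k+1}:

  H_0: rank C_0 − rank ∂_1 = 5 − 4 = 1, and the invariant factors of ∂_1 are all 1, so H_0 ≅ Z.
  H_1: rank ker ∂_1 − rank ∂_2 = (6 − 4) − 0 = 2, and there is no ∂_2, so H_1 ≅ Z^2.

(K is a triangulation of a wedge of 2 circles.)

H_0 ≅ Z,  H_1 ≅ Z^2.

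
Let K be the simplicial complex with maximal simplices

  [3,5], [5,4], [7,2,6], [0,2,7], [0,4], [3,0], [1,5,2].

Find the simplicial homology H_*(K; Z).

H_0 = Z,  H_1 = Z^2,  H_2 = 0.

Order the vertices as 0 < 1 < 2 < 3 < 4 < 5 < 6 < 7. Listing each simplex with vertices in this order, K has dimension 2 with simplices:

  0-simplices (8): [0], [1], [2], [3], [4], [5], [6], [7]
  1-simplices (12): [0,2], [0,3], [0,4], [0,7], [1,2], [1,5], [2,5], [2,6], [2,7], [3,5], [4,5], [6,7]
  2-simplices (3): [0,2,7], [1,2,5], [2,6,7]

Hence C_0 ≅ Z^8, C_1 ≅ Z^12, C_2 ≅ Z^3.

Boundary ∂_1: C_1 → C_0 is given by ∂[p,q] = [q] − [p].
The resulting 8×12 matrix has rank 7, and its Smith normal form has invariant factors (1,1,1,1,1,1,1).

Boundary ∂_2: C_2 → C_1 sends each 2-simplex [p,q,r] to [q,r] − [p,r] + [p,q]. For instance
  ∂[2,6,7] = [6,7] − [2,7] + [2,6],
  ∂[1,2,5] = [2,5] − [1,5] + [1,2].
The 12×3 boundary matrix has rank 3 and Smith normal form diag(1,1,1).

Computing H_k = (kernel of ∂_k) / (image of ∂_{k+1}):

  H_0: rank C_0 − rank ∂_1 = 8 − 7 = 1, and the invariant factors of ∂_1 are all 1, so H_0 ≅ Z.
  H_1: rank ker ∂_1 − rank ∂_2 = (12 − 7) − 3 = 2, and the invariant factors of ∂_2 are all 1, so H_1 ≅ Z^2.
  H_2: rank ker ∂_2 − rank ∂_3 = (3 − 3) − 0 = 0, and there is no ∂_3, so H_2 ≅ 0.

As a check, the Euler characteristic is 8 − 12 + 3 = -1, which agrees with 1 − 2 + 0 = -1.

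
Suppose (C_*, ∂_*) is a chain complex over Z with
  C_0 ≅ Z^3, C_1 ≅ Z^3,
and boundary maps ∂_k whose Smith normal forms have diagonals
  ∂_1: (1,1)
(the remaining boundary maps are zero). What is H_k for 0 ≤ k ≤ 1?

H_0 = Z,  H_1 = Z.

H_0: b_0 = 3 − 0 − 2 = 1; torsion from ∂_1 factors > 1: none. So H_0 = Z.
H_1: b_1 = 3 − 2 − 0 = 1; torsion from ∂_2 factors > 1: none. So H_1 = Z.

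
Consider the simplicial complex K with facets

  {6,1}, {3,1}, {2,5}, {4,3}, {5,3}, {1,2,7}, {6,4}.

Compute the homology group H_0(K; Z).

H_0 = Z.

We work with the vertex ordering 1 < 2 < 3 < 4 < 5 < 6 < 7. The simplices of K, each written with vertices in increasing order, are:

  0-simplices (7): [1], [2], [3], [4], [5], [6], [7]
  1-simplices (9): [1,2], [1,3], [1,6], [1,7], [2,5], [2,7], [3,4], [3,5], [4,6]
  2-simplices (1): [1,2,7]

so the chain groups are C_0 ≅ Z^7, C_1 ≅ Z^9, C_2 ≅ Z^1.

Boundary ∂_1: C_1 → C_0 is given by ∂[p,q] = [q] − [p]. For instance
  ∂[3,4] = [4] − [3].
The 7×9 boundary matrix has rank 6 and Smith normal form diag(1,1,1,1,1,1).

∂_2: C_2 → C_1 sends each 2-simplex [p,q,r] to [q,r] − [p,r] + [p,q]. For instance
  ∂[1,2,7] = [2,7] − [1,7] + [1,2].
The 9×1 boundary matrix has rank 1 and Smith normal form diag(1).

From H_k ≅ ker(∂_k) / im(∂_{k+1}) we obtain:

  H_0: rank C_0 − rank ∂_1 = 7 − 6 = 1, and the invariant factors of ∂_1 are all 1, so H_0 ≅ Z.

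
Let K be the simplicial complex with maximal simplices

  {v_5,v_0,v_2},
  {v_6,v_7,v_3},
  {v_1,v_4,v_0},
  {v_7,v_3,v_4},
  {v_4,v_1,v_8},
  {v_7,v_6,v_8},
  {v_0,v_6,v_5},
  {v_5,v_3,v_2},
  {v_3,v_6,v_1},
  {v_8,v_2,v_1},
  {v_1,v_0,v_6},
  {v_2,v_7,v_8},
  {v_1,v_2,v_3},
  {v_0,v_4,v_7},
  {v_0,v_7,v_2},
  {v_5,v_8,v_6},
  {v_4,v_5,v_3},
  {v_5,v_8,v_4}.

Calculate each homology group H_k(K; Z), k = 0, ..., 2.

H_0 = Z,  H_1 = Z^2,  H_2 = Z.

Fix the vertex order v_0 < v_1 < v_2 < v_3 < v_4 < v_5 < v_6 < v_7 < v_8 and write every simplex with vertices in increasing order. Then dim K = 2 and the simplices of K are:

  0-simplices (9): [v_0], [v_1], [v_2], [v_3], [v_4], [v_5], [v_6], [v_7], [v_8]
  1-simplices (27): (27 of them)
  2-simplices (18): (18 of them)

Hence C_0 ≅ Z^9, C_1 ≅ Z^27, C_2 ≅ Z^18.

The boundary map ∂_1: C_1 → C_0 sends each edge [p,q] (with p < q) to q − p.
The 9×27 boundary matrix has rank 8 and Smith normal form diag(1,1,1,1,1,1,1,1).

Boundary ∂_2: C_2 → C_1 acts by ∂[p,q,r] = [q,r] − [p,r] + [p,q]. For instance
  ∂[v_0,v_1,v_4] = [v_1,v_4] − [v_0,v_4] + [v_0,v_1],
  ∂[v_2,v_3,v_5] = [v_3,v_5] − [v_2,v_5] + [v_2,v_3].
The resulting 27×18 matrix has rank 17, and its Smith normal form has invariant factors (1,1,1,1,1,1,1,1,1,1,1,1,1,1,1,1,1).

From H_k ≅ ker(∂_k) / im(∂_{k+1}) we obtain:

  H_0: rank C_0 − rank ∂_1 = 9 − 8 = 1, and the invariant factors of ∂_1 are all 1, so H_0 ≅ Z.
  H_1: rank ker ∂_1 − rank ∂_2 = (27 − 8) − 17 = 2, and the invariant factors of ∂_2 are all 1, so H_1 ≅ Z^2.
  H_2: rank ker ∂_2 − rank ∂_3 = (18 − 17) − 0 = 1, and there is no ∂_3, so H_2 ≅ Z.

As a check, the Euler characteristic is 9 − 27 + 18 = 0, which agrees with 1 − 2 + 1 = 0.
(K is a triangulation of the torus T^2.)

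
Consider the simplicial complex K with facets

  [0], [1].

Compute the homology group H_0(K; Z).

H_0 = Z^2.

Take the total order 0 < 1 on the vertex set. Then K (dimension 0) consists of the simplices:

  0-simplices (2): [0], [1]

Hence C_0 ≅ Z^2.

Now H_k = ker ∂_k / im ∂_{k+1}, so:

  H_0: rank C_0 − rank ∂_1 = 2 − 0 = 2, and there is no ∂_1, so H_0 ≅ Z^2.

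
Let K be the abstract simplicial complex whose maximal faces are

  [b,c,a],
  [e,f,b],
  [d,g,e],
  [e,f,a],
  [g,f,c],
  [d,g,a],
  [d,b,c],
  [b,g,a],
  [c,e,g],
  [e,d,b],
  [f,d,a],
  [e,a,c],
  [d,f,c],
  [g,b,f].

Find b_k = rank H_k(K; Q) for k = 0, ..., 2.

b_0 = 1, b_1 = 2, b_2 = 1.

Fix the vertex order a < b < c < d < e < f < g and write every simplex with vertices in increasing order. Then dim K = 2 and the simplices of K are:

  0-simplices (7): a, b, c, d, e, f, g
  1-simplices (21): ab, ac, ad, ae, af, ag, bc, bd, be, bf, bg, cd, ce, cf, cg, de, df, dg, ef, eg, fg
  2-simplices (14): abc, abg, ace, adf, adg, aef, bcd, bde, bef, bfg, cdf, ceg, cfg, deg

giving chain groups C_0 ≅ Z^7, C_1 ≅ Z^21, C_2 ≅ Z^14.

Boundary ∂_1: C_1 → C_0 maps an edge to its endpoints' difference, ∂[p,q] = q − p.
As a 7×21 matrix over Z this has rank 6, with invariant factors (1,1,1,1,1,1).

Boundary ∂_2: C_2 → C_1 maps a triangle to the signed sum of its edges. For instance
  ∂bde = de − be + bd,
  ∂ace = ce − ae + ac.
As a 21×14 matrix over Z this has rank 13, with invariant factors (1,1,1,1,1,1,1,1,1,1,1,1,1).

Now H_k = ker ∂_k / im ∂_{k+1}, so:

  H_0: rank C_0 − rank ∂_1 = 7 − 6 = 1, and the invariant factors of ∂_1 are all 1, so H_0 = Z.
  H_1: rank ker ∂_1 − rank ∂_2 = (21 − 6) − 13 = 2, and the invariant factors of ∂_2 are all 1, so H_1 = Z^2.
  H_2: rank ker ∂_2 − rank ∂_3 = (14 − 13) − 0 = 1, and there is no ∂_3, so H_2 = Z.

As a check, the Euler characteristic is 7 − 21 + 14 = 0, which agrees with 1 − 2 + 1 = 0.
(K is a triangulation of the torus T^2.)

Hence the Betti numbers are b_0 = 1, b_1 = 2, b_2 = 1.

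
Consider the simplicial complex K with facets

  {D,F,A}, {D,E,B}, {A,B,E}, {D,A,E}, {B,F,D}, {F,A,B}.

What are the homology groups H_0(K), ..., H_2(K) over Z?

H_0 ≅ Z,  H_1 = 0,  H_2 ≅ Z.

Take the total order A < B < D < E < F on the vertex set. Then K (dimension 2) consists of the simplices:

  0-simplices (5): A, B, D, E, F
  1-simplices (9): AB, AD, AE, AF, BD, BE, BF, DE, DF
  2-simplices (6): ABE, ABF, ADE, ADF, BDE, BDF

Hence C_0 ≅ Z^5, C_1 ≅ Z^9, C_2 ≅ Z^6.

Boundary ∂_1: C_1 → C_0 maps an edge to its endpoints' difference, ∂[p,q] = q − p.
This gives a 5×9 integer matrix of rank 4; reducing to Smith normal form yields diagonal entries (1,1,1,1).

The boundary map ∂_2: C_2 → C_1 maps a triangle to the signed sum of its edges. For instance
  ∂ADE = DE − AE + AD,
  ∂ADF = DF − AF + AD.
The 9×6 boundary matrix has rank 5 and Smith normal form diag(1,1,1,1,1).

Computing H_k = (kernel of ∂_k) / (image of ∂_{k+1}):

  H_0: rank C_0 − rank ∂_1 = 5 − 4 = 1, and the invariant factors of ∂_1 are all 1, so H_0 ≅ Z.
  H_1: rank ker ∂_1 − rank ∂_2 = (9 − 4) − 5 = 0, and the invariant factors of ∂_2 are all 1, so H_1 ≅ 0.
  H_2: rank ker ∂_2 − rank ∂_3 = (6 − 5) − 0 = 1, and there is no ∂_3, so H_2 ≅ Z.

As a check, the Euler characteristic is 5 − 9 + 6 = 2, which agrees with 1 − 0 + 1 = 2.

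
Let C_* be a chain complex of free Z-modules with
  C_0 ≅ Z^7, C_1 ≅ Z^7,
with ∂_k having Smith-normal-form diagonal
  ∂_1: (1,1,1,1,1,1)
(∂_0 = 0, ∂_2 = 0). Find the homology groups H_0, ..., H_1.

H_0 = Z,  H_1 = Z.

H_0: b_0 = 7 − 0 − 6 = 1; torsion from ∂_1 factors > 1: none. So H_0 = Z.
H_1: b_1 = 7 − 6 − 0 = 1; torsion from ∂_2 factors > 1: none. So H_1 = Z.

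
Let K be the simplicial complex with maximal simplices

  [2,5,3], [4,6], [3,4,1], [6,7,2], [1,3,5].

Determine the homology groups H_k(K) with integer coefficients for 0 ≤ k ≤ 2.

Order the vertices as 1 < 2 < 3 < 4 < 5 < 6 < 7. Listing each simplex with vertices in this order, K has dimension 2 with simplices:

  0-simplices (7): [1], [2], [3], [4], [5], [6], [7]
  1-simplices (11): [1,3], [1,4], [1,5], [2,3], [2,5], [2,6], [2,7], [3,4], [3,5], [4,6], [6,7]
  2-simplices (4): [1,3,4], [1,3,5], [2,3,5], [2,6,7]

so the chain groups are C_0 ≅ Z^7, C_1 ≅ Z^11, C_2 ≅ Z^4.

The boundary map ∂_1: C_1 → C_0 is given by ∂[p,q] = [q] − [p]. For instance
  ∂[3,4] = [4] − [3].
The 7×11 boundary matrix has rank 6 and Smith normal form diag(1,1,1,1,1,1).

The boundary map ∂_2: C_2 → C_1 sends each 2-simplex [p,q,r] to [q,r] − [p,r] + [p,q]. For instance
  ∂[1,3,5] = [3,5] − [1,5] + [1,3],
  ∂[2,3,5] = [3,5] − [2,5] + [2,3].
As a 11×4 matrix over Z this has rank 4, with invariant factors (1,1,1,1).

Now H_k = ker ∂_k / im ∂_{k+1}, so:

  H_0: rank C_0 − rank ∂_1 = 7 − 6 = 1, and the invariant factors of ∂_1 are all 1, so H_0 = Z.
  H_1: rank ker ∂_1 − rank ∂_2 = (11 − 6) − 4 = 1, and the invariant factors of ∂_2 are all 1, so H_1 = Z.
  H_2: rank ker ∂_2 − rank ∂_3 = (4 − 4) − 0 = 0, and there is no ∂_3, so H_2 = 0.

H_0 ≅ Z,  H_1 ≅ Z,  H_2 = 0.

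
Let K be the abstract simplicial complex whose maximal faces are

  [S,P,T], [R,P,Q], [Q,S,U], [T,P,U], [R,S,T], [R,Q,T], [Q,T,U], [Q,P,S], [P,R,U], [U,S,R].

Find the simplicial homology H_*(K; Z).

Fix the vertex order P < Q < R < S < T < U and write every simplex with vertices in increasing order. Then dim K = 2 and the simplices of K are:

  0-simplices (6): P, Q, R, S, T, U
  1-simplices (15): PQ, PR, PS, PT, PU, QR, QS, QT, QU, RS, RT, RU, ST, SU, TU
  2-simplices (10): PQR, PQS, PRU, PST, PTU, QRT, QSU, QTU, RST, RSU

Hence C_0 ≅ Z^6, C_1 ≅ Z^15, C_2 ≅ Z^10.

Boundary ∂_1: C_1 → C_0 maps an edge to its endpoints' difference, ∂[p,q] = q − p. For instance
  ∂PS = S − P.
As a 6×15 matrix over Z this has rank 5, with invariant factors (1,1,1,1,1).

The boundary map ∂_2: C_2 → C_1 maps a triangle to the signed sum of its edges. For instance
  ∂QTU = TU − QU + QT,
  ∂PTU = TU − PU + PT.
This gives a 15×10 integer matrix of rank 10; reducing to Smith normal form yields diagonal entries (1,1,1,1,1,1,1,1,1,2).

Now H_k = ker ∂_k / im ∂_{k+1}, so:

  H_0: rank C_0 − rank ∂_1 = 6 − 5 = 1, and the invariant factors of ∂_1 are all 1, so H_0 = Z.
  H_1: rank ker ∂_1 − rank ∂_2 = (15 − 5) − 10 = 0, and ∂_2 has invariant factor 2 > 1, so H_1 = Z/2.
  H_2: rank ker ∂_2 − rank ∂_3 = (10 − 10) − 0 = 0, and there is no ∂_3, so H_2 = 0.

H_0 ≅ Z,  H_1 ≅ Z/2,  H_2 = 0.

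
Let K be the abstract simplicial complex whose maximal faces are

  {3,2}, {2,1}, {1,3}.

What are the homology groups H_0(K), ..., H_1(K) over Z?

H_0 = Z,  H_1 = Z.

Order the vertices as 1 < 2 < 3. Listing each simplex with vertices in this order, K has dimension 1 with simplices:

  0-simplices (3): [1], [2], [3]
  1-simplices (3): [1,2], [1,3], [2,3]

so the chain groups are C_0 ≅ Z^3, C_1 ≅ Z^3.

∂_1: C_1 → C_0 maps an edge to its endpoints' difference, ∂[p,q] = q − p. For instance
  ∂[1,2] = [2] − [1].
The resulting 3×3 matrix has rank 2, and its Smith normal form has invariant factors (1,1).

Computing H_k = (kernel of ∂_k) / (image of ∂_{k+1}):

  H_0: rank C_0 − rank ∂_1 = 3 − 2 = 1, and the invariant factors of ∂_1 are all 1, so H_0 = Z.
  H_1: rank ker ∂_1 − rank ∂_2 = (3 − 2) − 0 = 1, and there is no ∂_2, so H_1 = Z.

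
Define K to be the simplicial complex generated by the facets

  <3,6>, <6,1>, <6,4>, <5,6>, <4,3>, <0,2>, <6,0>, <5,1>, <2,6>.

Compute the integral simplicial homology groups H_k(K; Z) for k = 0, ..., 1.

Take the total order 0 < 1 < 2 < 3 < 4 < 5 < 6 on the vertex set. Then K (dimension 1) consists of the simplices:

  0-simplices (7): [0], [1], [2], [3], [4], [5], [6]
  1-simplices (9): [0,2], [0,6], [1,5], [1,6], [2,6], [3,4], [3,6], [4,6], [5,6]

giving chain groups C_0 ≅ Z^7, C_1 ≅ Z^9.

∂_1: C_1 → C_0 maps an edge to its endpoints' difference, ∂[p,q] = q − p. For instance
  ∂[2,6] = [6] − [2].
As a 7×9 matrix over Z this has rank 6, with invariant factors (1,1,1,1,1,1).

Now H_k = ker ∂_k / im ∂_{k+1}, so:

  H_0: rank C_0 − rank ∂_1 = 7 − 6 = 1, and the invariant factors of ∂_1 are all 1, so H_0 ≅ Z.
  H_1: rank ker ∂_1 − rank ∂_2 = (9 − 6) − 0 = 3, and there is no ∂_2, so H_1 ≅ Z^3.

As a check, the Euler characteristic is 7 − 9 = -2, which agrees with 1 − 3 = -2.

H_0 ≅ Z,  H_1 ≅ Z^3.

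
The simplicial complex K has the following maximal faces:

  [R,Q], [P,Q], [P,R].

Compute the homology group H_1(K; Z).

H_1 = Z.

K has 3 vertices, 3 edges.
rank ∂_1 = 2, rank ∂_2 = 0 ⇒ b_1 = 3 − 2 − 0 = 1. So H_1 ≅ Z.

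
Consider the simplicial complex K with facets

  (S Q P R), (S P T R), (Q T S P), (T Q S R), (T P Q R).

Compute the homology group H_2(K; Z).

H_2 = 0.

Fix the vertex order P < Q < R < S < T and write every simplex with vertices in increasing order. Then dim K = 3 and the simplices of K are:

  0-simplices (5): P, Q, R, S, T
  1-simplices (10): PQ, PR, PS, PT, QR, QS, QT, RS, RT, ST
  2-simplices (10): PQR, PQS, PQT, PRS, PRT, PST, QRS, QRT, QST, RST
  3-simplices (5): PQRS, PQRT, PQST, PRST, QRST

Hence C_0 ≅ Z^5, C_1 ≅ Z^10, C_2 ≅ Z^10, C_3 ≅ Z^5.

Boundary ∂_1: C_1 → C_0 sends each edge [p,q] (with p < q) to q − p. For instance
  ∂ST = T − S.
As a 5×10 matrix over Z this has rank 4, with invariant factors (1,1,1,1).

Boundary ∂_2: C_2 → C_1 sends each 2-simplex [p,q,r] to [q,r] − [p,r] + [p,q]. For instance
  ∂RST = ST − RT + RS,
  ∂PQS = QS − PS + PQ.
The 10×10 boundary matrix has rank 6 and Smith normal form diag(1,1,1,1,1,1).

The boundary map ∂_3: C_3 → C_2 sends each 3-simplex σ to the alternating sum Σ_i (−1)^i (σ with its i-th vertex removed). For instance
  ∂QRST = RST − QST + QRT − QRS,
  ∂PRST = RST − PST + PRT − PRS.
As a 10×5 matrix over Z this has rank 4, with invariant factors (1,1,1,1).

Now H_k = ker ∂_k / im ∂_{k+1}, so:

  H_2: rank ker ∂_2 − rank ∂_3 = (10 − 6) − 4 = 0, and the invariant factors of ∂_3 are all 1, so H_2 = 0.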